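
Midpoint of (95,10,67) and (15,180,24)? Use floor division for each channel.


Midpoint: each channel = ⌊(C₁+C₂)/2⌋
R: ⌊(95+15)/2⌋ = 55
G: ⌊(10+180)/2⌋ = 95
B: ⌊(67+24)/2⌋ = 45
= RGB(55, 95, 45)


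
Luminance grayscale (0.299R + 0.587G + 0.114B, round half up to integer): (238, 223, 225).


Gray = 0.299×R + 0.587×G + 0.114×B
Gray = 0.299×238 + 0.587×223 + 0.114×225
Gray = 71.162 + 130.901 + 25.650
Gray = 227.713 → round half up → 228
Gray = 228


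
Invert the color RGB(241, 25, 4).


Invert: (255-R, 255-G, 255-B)
R: 255-241 = 14
G: 255-25 = 230
B: 255-4 = 251
= RGB(14, 230, 251)


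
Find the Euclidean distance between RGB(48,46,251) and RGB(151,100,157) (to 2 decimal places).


d = √[(R₁-R₂)² + (G₁-G₂)² + (B₁-B₂)²]
d = √[(48-151)² + (46-100)² + (251-157)²]
d = √[10609 + 2916 + 8836]
d = √22361
d ≈ 149.54


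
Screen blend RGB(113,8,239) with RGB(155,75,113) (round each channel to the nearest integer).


Screen: C = 255 - (255-A)×(255-B)/255, rounded to nearest integer
R: 255 - (255-113)×(255-155)/255 = 255 - 14200/255 ≈ 255 - 55.686 = 199.314 → 199
G: 255 - (255-8)×(255-75)/255 = 255 - 44460/255 ≈ 255 - 174.353 = 80.647 → 81
B: 255 - (255-239)×(255-113)/255 = 255 - 2272/255 ≈ 255 - 8.910 = 246.090 → 246
= RGB(199, 81, 246)


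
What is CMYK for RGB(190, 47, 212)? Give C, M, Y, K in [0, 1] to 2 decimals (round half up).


R'=190/255≈0.7451, G'=47/255≈0.1843, B'=212/255≈0.8314
K = 1 - max(R',G',B') = 1 - 212/255 = 43/255 = 0.16862… → 0.17
(1-R'-K)/(1-K) simplifies to (max-R)/max with max = 212:
C = (212-190)/212 = 22/212 = 0.10377… → 0.10
M = (212-47)/212 = 165/212 = 0.77830… → 0.78
Y = (212-212)/212 = 0/212 = 0 → 0.00
= CMYK(0.10, 0.78, 0.00, 0.17)


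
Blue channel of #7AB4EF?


Color: #7AB4EF
R = 7A = 122
G = B4 = 180
B = EF = 239
Blue = 239


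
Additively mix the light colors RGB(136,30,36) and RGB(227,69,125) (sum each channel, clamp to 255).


Additive: each channel = min(255, C₁+C₂)
R: 136+227 = 363 → 255
G: 30+69 = 99 → 99
B: 36+125 = 161 → 161
= RGB(255, 99, 161)


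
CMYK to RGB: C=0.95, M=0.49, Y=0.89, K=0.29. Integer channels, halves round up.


R = 255 × (1-C) × (1-K) = 255 × 0.05 × 0.71 = 9.0525 → 9
G = 255 × (1-M) × (1-K) = 255 × 0.51 × 0.71 = 92.3355 → 92
B = 255 × (1-Y) × (1-K) = 255 × 0.11 × 0.71 = 19.9155 → 20
= RGB(9, 92, 20)


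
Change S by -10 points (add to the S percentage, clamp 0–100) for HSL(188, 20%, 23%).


Original S = 20%
Adjustment = -10 percentage points
New S = 20 + (-10) = 10
Clamp to [0, 100] → 10
= HSL(188°, 10%, 23%)


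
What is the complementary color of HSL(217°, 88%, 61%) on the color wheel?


Complement = opposite side of color wheel = hue + 180°
H' = (217 + 180) mod 360 = 37°
S and L unchanged.
= HSL(37°, 88%, 61%)


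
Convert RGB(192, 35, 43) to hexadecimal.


R = 192 → C0 (hex)
G = 35 → 23 (hex)
B = 43 → 2B (hex)
Hex = #C0232B


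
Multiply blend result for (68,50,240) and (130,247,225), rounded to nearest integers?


Multiply: C = A×B/255, rounded to nearest integer
R: 68×130/255 = 8840/255 ≈ 34.667 → 35
G: 50×247/255 = 12350/255 ≈ 48.431 → 48
B: 240×225/255 = 54000/255 ≈ 211.765 → 212
= RGB(35, 48, 212)


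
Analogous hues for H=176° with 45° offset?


Base hue: 176°
Left analog: (176 - 45) mod 360 = 131°
Right analog: (176 + 45) mod 360 = 221°
Analogous hues = 131° and 221°


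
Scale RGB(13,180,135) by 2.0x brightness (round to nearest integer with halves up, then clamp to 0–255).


Multiply each channel by 2.0, round half up, clamp to [0, 255]
R: 13×2.0 = 26
G: 180×2.0 = 360 → clamp → 255
B: 135×2.0 = 270 → clamp → 255
= RGB(26, 255, 255)


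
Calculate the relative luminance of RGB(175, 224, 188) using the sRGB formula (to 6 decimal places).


Linearize each channel (sRGB transfer function): c = v/255; c_lin = c/12.92 if c ≤ 0.04045, else ((c+0.055)/1.055)^2.4
  R: 175/255 ≈ 0.686275 > 0.04045 → ((0.686275+0.055)/1.055)^2.4 ≈ 0.428690
  G: 224/255 ≈ 0.878431 > 0.04045 → ((0.878431+0.055)/1.055)^2.4 ≈ 0.745404
  B: 188/255 ≈ 0.737255 > 0.04045 → ((0.737255+0.055)/1.055)^2.4 ≈ 0.502886
R_lin = 0.428690, G_lin = 0.745404, B_lin = 0.502886
L = 0.2126×R + 0.7152×G + 0.0722×B
L = 0.2126×0.428690 + 0.7152×0.745404 + 0.0722×0.502886
L ≈ 0.660561


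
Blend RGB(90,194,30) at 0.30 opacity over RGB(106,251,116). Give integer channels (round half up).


C = α×F + (1-α)×B, with 1-α = 0.70
R: 0.30×90 + 0.70×106 = 27.00 + 74.20 = 101.20 → 101
G: 0.30×194 + 0.70×251 = 58.20 + 175.70 = 233.90 → 234
B: 0.30×30 + 0.70×116 = 9.00 + 81.20 = 90.20 → 90
= RGB(101, 234, 90)


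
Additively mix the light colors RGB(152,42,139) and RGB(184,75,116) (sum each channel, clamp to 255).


Additive: each channel = min(255, C₁+C₂)
R: 152+184 = 336 → 255
G: 42+75 = 117 → 117
B: 139+116 = 255 → 255
= RGB(255, 117, 255)


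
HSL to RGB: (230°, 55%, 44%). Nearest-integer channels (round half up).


H=230°, S=0.55, L=0.44
C = (1-|2L-1|)×S = (1-|-0.12|)×0.55 = 0.484
H' = H/60 = 230/60 ≈ 3.8333; X = C×(1-|H' mod 2 - 1|) ≈ 0.0807
m = L - C/2 = 0.44 - 0.242 = 0.198
Sector ⌊H'⌋ = 3 → (R',G',B') = (0.0, ≈0.0807, 0.484)
RGB = ((R'+m)×255, (G'+m)×255, (B'+m)×255) = (50.49, 71.06, 173.91)
Round half up → RGB(50, 71, 174)


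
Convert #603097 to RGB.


60 → 96 (R)
30 → 48 (G)
97 → 151 (B)
= RGB(96, 48, 151)


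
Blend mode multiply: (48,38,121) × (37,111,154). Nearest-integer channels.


Multiply: C = A×B/255, rounded to nearest integer
R: 48×37/255 = 1776/255 ≈ 6.965 → 7
G: 38×111/255 = 4218/255 ≈ 16.541 → 17
B: 121×154/255 = 18634/255 ≈ 73.075 → 73
= RGB(7, 17, 73)


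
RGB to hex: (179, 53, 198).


R = 179 → B3 (hex)
G = 53 → 35 (hex)
B = 198 → C6 (hex)
Hex = #B335C6


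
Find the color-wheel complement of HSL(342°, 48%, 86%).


Complement = opposite side of color wheel = hue + 180°
H' = (342 + 180) mod 360 = 162°
S and L unchanged.
= HSL(162°, 48%, 86%)


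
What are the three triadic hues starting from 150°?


Triadic: equally spaced at 120° intervals
H1 = 150°
H2 = (150 + 120) mod 360 = 270°
H3 = (150 + 240) mod 360 = 30°
Triadic = 150°, 270°, 30°


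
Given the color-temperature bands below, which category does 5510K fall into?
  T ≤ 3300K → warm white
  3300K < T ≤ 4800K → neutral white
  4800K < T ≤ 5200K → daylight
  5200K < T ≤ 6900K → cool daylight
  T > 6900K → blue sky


Temperature: 5510K
5200K < 5510K ≤ 6900K → cool daylight
Classification: cool daylight


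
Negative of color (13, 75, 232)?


Invert: (255-R, 255-G, 255-B)
R: 255-13 = 242
G: 255-75 = 180
B: 255-232 = 23
= RGB(242, 180, 23)


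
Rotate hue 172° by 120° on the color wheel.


New hue = (H + rotation) mod 360
New hue = (172 + 120) mod 360
= 292 mod 360
= 292°


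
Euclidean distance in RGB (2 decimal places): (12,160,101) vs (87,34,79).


d = √[(R₁-R₂)² + (G₁-G₂)² + (B₁-B₂)²]
d = √[(12-87)² + (160-34)² + (101-79)²]
d = √[5625 + 15876 + 484]
d = √21985
d ≈ 148.27


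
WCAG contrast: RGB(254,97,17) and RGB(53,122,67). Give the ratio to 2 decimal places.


Linearize each sRGB channel c=v/255: c/12.92 if c ≤ 0.04045 else ((c+0.055)/1.055)^2.4
L = 0.2126×R_lin + 0.7152×G_lin + 0.0722×B_lin
Color 1 (254,97,17):
  R=254: 254/255≈0.9961 > 0.04045 → ((0.9961+0.055)/1.055)^2.4 ≈ 0.99110
  G=97: 97/255≈0.3804 > 0.04045 → ((0.3804+0.055)/1.055)^2.4 ≈ 0.11954
  B=17: 17/255≈0.0667 > 0.04045 → ((0.0667+0.055)/1.055)^2.4 ≈ 0.00561
  L1 = 0.2126×0.99110 + 0.7152×0.11954 + 0.0722×0.00561 ≈ 0.29661
Color 2 (53,122,67):
  R=53: 53/255≈0.2078 > 0.04045 → ((0.2078+0.055)/1.055)^2.4 ≈ 0.03560
  G=122: 122/255≈0.4784 > 0.04045 → ((0.4784+0.055)/1.055)^2.4 ≈ 0.19462
  B=67: 67/255≈0.2627 > 0.04045 → ((0.2627+0.055)/1.055)^2.4 ≈ 0.05613
  L2 = 0.2126×0.03560 + 0.7152×0.19462 + 0.0722×0.05613 ≈ 0.15081
Lighter = 0.29661, Darker = 0.15081
Ratio = (L_lighter + 0.05) / (L_darker + 0.05)
Ratio = (0.29661 + 0.05) / (0.15081 + 0.05) = 0.34661 / 0.20081 ≈ 1.7260
Ratio ≈ 1.73:1


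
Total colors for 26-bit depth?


Colors = 2^bits = 2^26
= 67,108,864 colors


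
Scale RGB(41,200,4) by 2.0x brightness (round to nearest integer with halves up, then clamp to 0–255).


Multiply each channel by 2.0, round half up, clamp to [0, 255]
R: 41×2.0 = 82
G: 200×2.0 = 400 → clamp → 255
B: 4×2.0 = 8
= RGB(82, 255, 8)


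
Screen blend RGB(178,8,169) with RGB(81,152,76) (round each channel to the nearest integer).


Screen: C = 255 - (255-A)×(255-B)/255, rounded to nearest integer
R: 255 - (255-178)×(255-81)/255 = 255 - 13398/255 ≈ 255 - 52.541 = 202.459 → 202
G: 255 - (255-8)×(255-152)/255 = 255 - 25441/255 ≈ 255 - 99.769 = 155.231 → 155
B: 255 - (255-169)×(255-76)/255 = 255 - 15394/255 ≈ 255 - 60.369 = 194.631 → 195
= RGB(202, 155, 195)


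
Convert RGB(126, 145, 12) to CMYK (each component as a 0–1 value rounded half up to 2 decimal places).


R'=126/255≈0.4941, G'=145/255≈0.5686, B'=12/255≈0.0471
K = 1 - max(R',G',B') = 1 - 145/255 = 110/255 = 0.43137… → 0.43
(1-R'-K)/(1-K) simplifies to (max-R)/max with max = 145:
C = (145-126)/145 = 19/145 = 0.13103… → 0.13
M = (145-145)/145 = 0/145 = 0 → 0.00
Y = (145-12)/145 = 133/145 = 0.91724… → 0.92
= CMYK(0.13, 0.00, 0.92, 0.43)


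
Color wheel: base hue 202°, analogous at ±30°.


Base hue: 202°
Left analog: (202 - 30) mod 360 = 172°
Right analog: (202 + 30) mod 360 = 232°
Analogous hues = 172° and 232°


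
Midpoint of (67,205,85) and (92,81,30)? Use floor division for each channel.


Midpoint: each channel = ⌊(C₁+C₂)/2⌋
R: ⌊(67+92)/2⌋ = 79
G: ⌊(205+81)/2⌋ = 143
B: ⌊(85+30)/2⌋ = 57
= RGB(79, 143, 57)


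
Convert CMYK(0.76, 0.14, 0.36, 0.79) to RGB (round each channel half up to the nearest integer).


R = 255 × (1-C) × (1-K) = 255 × 0.24 × 0.21 = 12.852 → 13
G = 255 × (1-M) × (1-K) = 255 × 0.86 × 0.21 = 46.053 → 46
B = 255 × (1-Y) × (1-K) = 255 × 0.64 × 0.21 = 34.272 → 34
= RGB(13, 46, 34)


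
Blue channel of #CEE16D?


Color: #CEE16D
R = CE = 206
G = E1 = 225
B = 6D = 109
Blue = 109


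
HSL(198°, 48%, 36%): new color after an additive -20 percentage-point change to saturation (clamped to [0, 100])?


Original S = 48%
Adjustment = -20 percentage points
New S = 48 + (-20) = 28
Clamp to [0, 100] → 28
= HSL(198°, 28%, 36%)


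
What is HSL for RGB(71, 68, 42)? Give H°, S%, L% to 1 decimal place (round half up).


Normalize: R'=71/255≈0.2784, G'=68/255≈0.2667, B'=42/255≈0.1647
Max=71/255, Min=42/255, Δ=Max-Min=29/255
L = (Max+Min)/2 = (71+42)/510 = 113/510 = 0.22156… → L = 22.2%
L ≤ 0.5 → S = Δ/(Max+Min) = 29/(71+42) = 29/113 = 0.25663… → S = 25.7%
(the 1/255 factors cancel in S and H, so raw channel differences can be used)
Max is R' → H = 60 × (((G-B)/Δ) mod 6) = 60 × (((68-42)/29) mod 6)
  26/29 = 0.8965…
  H = 60 × 0.8965… = 53.793…° → H = 53.8°
= HSL(53.8°, 25.7%, 22.2%)


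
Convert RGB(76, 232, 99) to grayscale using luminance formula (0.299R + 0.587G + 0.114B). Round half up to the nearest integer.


Gray = 0.299×R + 0.587×G + 0.114×B
Gray = 0.299×76 + 0.587×232 + 0.114×99
Gray = 22.724 + 136.184 + 11.286
Gray = 170.194 → round half up → 170
Gray = 170


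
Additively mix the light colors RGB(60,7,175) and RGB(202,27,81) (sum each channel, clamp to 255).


Additive: each channel = min(255, C₁+C₂)
R: 60+202 = 262 → 255
G: 7+27 = 34 → 34
B: 175+81 = 256 → 255
= RGB(255, 34, 255)


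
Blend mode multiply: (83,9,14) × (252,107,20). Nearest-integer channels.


Multiply: C = A×B/255, rounded to nearest integer
R: 83×252/255 = 20916/255 ≈ 82.024 → 82
G: 9×107/255 = 963/255 ≈ 3.776 → 4
B: 14×20/255 = 280/255 ≈ 1.098 → 1
= RGB(82, 4, 1)


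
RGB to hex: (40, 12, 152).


R = 40 → 28 (hex)
G = 12 → 0C (hex)
B = 152 → 98 (hex)
Hex = #280C98


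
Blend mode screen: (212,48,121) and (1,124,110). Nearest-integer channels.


Screen: C = 255 - (255-A)×(255-B)/255, rounded to nearest integer
R: 255 - (255-212)×(255-1)/255 = 255 - 10922/255 ≈ 255 - 42.831 = 212.169 → 212
G: 255 - (255-48)×(255-124)/255 = 255 - 27117/255 ≈ 255 - 106.341 = 148.659 → 149
B: 255 - (255-121)×(255-110)/255 = 255 - 19430/255 ≈ 255 - 76.196 = 178.804 → 179
= RGB(212, 149, 179)


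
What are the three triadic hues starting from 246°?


Triadic: equally spaced at 120° intervals
H1 = 246°
H2 = (246 + 120) mod 360 = 6°
H3 = (246 + 240) mod 360 = 126°
Triadic = 246°, 6°, 126°


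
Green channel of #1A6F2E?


Color: #1A6F2E
R = 1A = 26
G = 6F = 111
B = 2E = 46
Green = 111


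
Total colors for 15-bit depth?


Colors = 2^bits = 2^15
= 32,768 colors


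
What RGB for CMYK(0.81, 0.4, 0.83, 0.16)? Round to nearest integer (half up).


R = 255 × (1-C) × (1-K) = 255 × 0.19 × 0.84 = 40.698 → 41
G = 255 × (1-M) × (1-K) = 255 × 0.60 × 0.84 = 128.52 → 129
B = 255 × (1-Y) × (1-K) = 255 × 0.17 × 0.84 = 36.414 → 36
= RGB(41, 129, 36)


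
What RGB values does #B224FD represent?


B2 → 178 (R)
24 → 36 (G)
FD → 253 (B)
= RGB(178, 36, 253)


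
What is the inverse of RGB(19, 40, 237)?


Invert: (255-R, 255-G, 255-B)
R: 255-19 = 236
G: 255-40 = 215
B: 255-237 = 18
= RGB(236, 215, 18)


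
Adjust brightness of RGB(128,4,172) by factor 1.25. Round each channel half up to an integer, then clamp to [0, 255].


Multiply each channel by 1.25, round half up, clamp to [0, 255]
R: 128×1.25 = 160
G: 4×1.25 = 5
B: 172×1.25 = 215
= RGB(160, 5, 215)


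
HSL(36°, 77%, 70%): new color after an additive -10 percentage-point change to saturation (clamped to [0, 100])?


Original S = 77%
Adjustment = -10 percentage points
New S = 77 + (-10) = 67
Clamp to [0, 100] → 67
= HSL(36°, 67%, 70%)


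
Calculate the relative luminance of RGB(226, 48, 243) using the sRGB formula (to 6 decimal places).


Linearize each channel (sRGB transfer function): c = v/255; c_lin = c/12.92 if c ≤ 0.04045, else ((c+0.055)/1.055)^2.4
  R: 226/255 ≈ 0.886275 > 0.04045 → ((0.886275+0.055)/1.055)^2.4 ≈ 0.760525
  G: 48/255 ≈ 0.188235 > 0.04045 → ((0.188235+0.055)/1.055)^2.4 ≈ 0.029557
  B: 243/255 ≈ 0.952941 > 0.04045 → ((0.952941+0.055)/1.055)^2.4 ≈ 0.896269
R_lin = 0.760525, G_lin = 0.029557, B_lin = 0.896269
L = 0.2126×R + 0.7152×G + 0.0722×B
L = 0.2126×0.760525 + 0.7152×0.029557 + 0.0722×0.896269
L ≈ 0.247537


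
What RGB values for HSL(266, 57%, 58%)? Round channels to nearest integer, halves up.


H=266°, S=0.57, L=0.58
C = (1-|2L-1|)×S = (1-|0.16|)×0.57 = 0.4788
H' = H/60 = 266/60 ≈ 4.4333; X = C×(1-|H' mod 2 - 1|) = 0.20748
m = L - C/2 = 0.58 - 0.2394 = 0.3406
Sector ⌊H'⌋ = 4 → (R',G',B') = (0.20748, 0.0, 0.4788)
RGB = ((R'+m)×255, (G'+m)×255, (B'+m)×255) = (139.7604, 86.853, 208.947)
Round half up → RGB(140, 87, 209)


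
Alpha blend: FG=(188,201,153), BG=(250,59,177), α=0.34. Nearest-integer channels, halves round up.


C = α×F + (1-α)×B, with 1-α = 0.66
R: 0.34×188 + 0.66×250 = 63.92 + 165.00 = 228.92 → 229
G: 0.34×201 + 0.66×59 = 68.34 + 38.94 = 107.28 → 107
B: 0.34×153 + 0.66×177 = 52.02 + 116.82 = 168.84 → 169
= RGB(229, 107, 169)


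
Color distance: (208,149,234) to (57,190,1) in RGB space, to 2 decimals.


d = √[(R₁-R₂)² + (G₁-G₂)² + (B₁-B₂)²]
d = √[(208-57)² + (149-190)² + (234-1)²]
d = √[22801 + 1681 + 54289]
d = √78771
d ≈ 280.66


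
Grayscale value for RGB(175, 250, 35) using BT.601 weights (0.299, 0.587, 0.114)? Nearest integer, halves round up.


Gray = 0.299×R + 0.587×G + 0.114×B
Gray = 0.299×175 + 0.587×250 + 0.114×35
Gray = 52.325 + 146.750 + 3.990
Gray = 203.065 → round half up → 203
Gray = 203


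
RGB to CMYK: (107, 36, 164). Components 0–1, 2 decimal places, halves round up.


R'=107/255≈0.4196, G'=36/255≈0.1412, B'=164/255≈0.6431
K = 1 - max(R',G',B') = 1 - 164/255 = 91/255 = 0.35686… → 0.36
(1-R'-K)/(1-K) simplifies to (max-R)/max with max = 164:
C = (164-107)/164 = 57/164 = 0.34756… → 0.35
M = (164-36)/164 = 128/164 = 0.78048… → 0.78
Y = (164-164)/164 = 0/164 = 0 → 0.00
= CMYK(0.35, 0.78, 0.00, 0.36)


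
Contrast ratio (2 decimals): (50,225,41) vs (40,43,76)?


Linearize each sRGB channel c=v/255: c/12.92 if c ≤ 0.04045 else ((c+0.055)/1.055)^2.4
L = 0.2126×R_lin + 0.7152×G_lin + 0.0722×B_lin
Color 1 (50,225,41):
  R=50: 50/255≈0.1961 > 0.04045 → ((0.1961+0.055)/1.055)^2.4 ≈ 0.03190
  G=225: 225/255≈0.8824 > 0.04045 → ((0.8824+0.055)/1.055)^2.4 ≈ 0.75294
  B=41: 41/255≈0.1608 > 0.04045 → ((0.1608+0.055)/1.055)^2.4 ≈ 0.02217
  L1 = 0.2126×0.03190 + 0.7152×0.75294 + 0.0722×0.02217 ≈ 0.54689
Color 2 (40,43,76):
  R=40: 40/255≈0.1569 > 0.04045 → ((0.1569+0.055)/1.055)^2.4 ≈ 0.02122
  G=43: 43/255≈0.1686 > 0.04045 → ((0.1686+0.055)/1.055)^2.4 ≈ 0.02416
  B=76: 76/255≈0.2980 > 0.04045 → ((0.2980+0.055)/1.055)^2.4 ≈ 0.07227
  L2 = 0.2126×0.02122 + 0.7152×0.02416 + 0.0722×0.07227 ≈ 0.02701
Lighter = 0.54689, Darker = 0.02701
Ratio = (L_lighter + 0.05) / (L_darker + 0.05)
Ratio = (0.54689 + 0.05) / (0.02701 + 0.05) = 0.59689 / 0.07701 ≈ 7.7511
Ratio ≈ 7.75:1


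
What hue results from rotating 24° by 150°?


New hue = (H + rotation) mod 360
New hue = (24 + 150) mod 360
= 174 mod 360
= 174°


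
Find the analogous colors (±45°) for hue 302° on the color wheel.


Base hue: 302°
Left analog: (302 - 45) mod 360 = 257°
Right analog: (302 + 45) mod 360 = 347°
Analogous hues = 257° and 347°


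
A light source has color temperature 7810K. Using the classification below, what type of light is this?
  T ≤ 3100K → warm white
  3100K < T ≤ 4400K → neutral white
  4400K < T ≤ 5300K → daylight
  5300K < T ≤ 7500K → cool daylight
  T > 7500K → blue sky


Temperature: 7810K
7810K > 7500K → blue sky
Classification: blue sky


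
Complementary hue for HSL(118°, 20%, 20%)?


Complement = opposite side of color wheel = hue + 180°
H' = (118 + 180) mod 360 = 298°
S and L unchanged.
= HSL(298°, 20%, 20%)


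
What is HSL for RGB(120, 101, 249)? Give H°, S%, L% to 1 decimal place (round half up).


Normalize: R'=120/255≈0.4706, G'=101/255≈0.3961, B'=249/255≈0.9765
Max=249/255, Min=101/255, Δ=Max-Min=148/255
L = (Max+Min)/2 = (249+101)/510 = 350/510 = 0.68627… → L = 68.6%
L > 0.5 → S = Δ/(2-Max-Min) = 148/(510-249-101) = 148/160 = 0.925 → S = 92.5%
(the 1/255 factors cancel in S and H, so raw channel differences can be used)
Max is B' → H = 60 × ((R-G)/Δ + 4) = 60 × ((120-101)/148 + 4)
  19/148 + 4 = 0.1283… + 4 = 4.1283…
  H = 60 × 4.1283… = 247.702…° → H = 247.7°
= HSL(247.7°, 92.5%, 68.6%)


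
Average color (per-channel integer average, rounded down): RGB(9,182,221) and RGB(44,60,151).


Midpoint: each channel = ⌊(C₁+C₂)/2⌋
R: ⌊(9+44)/2⌋ = 26
G: ⌊(182+60)/2⌋ = 121
B: ⌊(221+151)/2⌋ = 186
= RGB(26, 121, 186)


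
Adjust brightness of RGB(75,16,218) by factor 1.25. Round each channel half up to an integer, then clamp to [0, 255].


Multiply each channel by 1.25, round half up, clamp to [0, 255]
R: 75×1.25 = 93.75 → round → 94
G: 16×1.25 = 20
B: 218×1.25 = 272.5 → round → 273 → clamp → 255
= RGB(94, 20, 255)


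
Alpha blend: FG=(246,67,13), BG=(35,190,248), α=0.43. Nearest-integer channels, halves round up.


C = α×F + (1-α)×B, with 1-α = 0.57
R: 0.43×246 + 0.57×35 = 105.78 + 19.95 = 125.73 → 126
G: 0.43×67 + 0.57×190 = 28.81 + 108.30 = 137.11 → 137
B: 0.43×13 + 0.57×248 = 5.59 + 141.36 = 146.95 → 147
= RGB(126, 137, 147)


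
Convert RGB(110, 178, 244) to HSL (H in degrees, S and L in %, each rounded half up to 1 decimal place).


Normalize: R'=110/255≈0.4314, G'=178/255≈0.6980, B'=244/255≈0.9569
Max=244/255, Min=110/255, Δ=Max-Min=134/255
L = (Max+Min)/2 = (244+110)/510 = 354/510 = 0.69411… → L = 69.4%
L > 0.5 → S = Δ/(2-Max-Min) = 134/(510-244-110) = 134/156 = 0.85897… → S = 85.9%
(the 1/255 factors cancel in S and H, so raw channel differences can be used)
Max is B' → H = 60 × ((R-G)/Δ + 4) = 60 × ((110-178)/134 + 4)
  -68/134 + 4 = -0.5074… + 4 = 3.4925…
  H = 60 × 3.4925… = 209.552…° → H = 209.6°
= HSL(209.6°, 85.9%, 69.4%)


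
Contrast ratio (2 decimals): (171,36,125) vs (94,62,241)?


Linearize each sRGB channel c=v/255: c/12.92 if c ≤ 0.04045 else ((c+0.055)/1.055)^2.4
L = 0.2126×R_lin + 0.7152×G_lin + 0.0722×B_lin
Color 1 (171,36,125):
  R=171: 171/255≈0.6706 > 0.04045 → ((0.6706+0.055)/1.055)^2.4 ≈ 0.40724
  G=36: 36/255≈0.1412 > 0.04045 → ((0.1412+0.055)/1.055)^2.4 ≈ 0.01764
  B=125: 125/255≈0.4902 > 0.04045 → ((0.4902+0.055)/1.055)^2.4 ≈ 0.20508
  L1 = 0.2126×0.40724 + 0.7152×0.01764 + 0.0722×0.20508 ≈ 0.11400
Color 2 (94,62,241):
  R=94: 94/255≈0.3686 > 0.04045 → ((0.3686+0.055)/1.055)^2.4 ≈ 0.11193
  G=62: 62/255≈0.2431 > 0.04045 → ((0.2431+0.055)/1.055)^2.4 ≈ 0.04817
  B=241: 241/255≈0.9451 > 0.04045 → ((0.9451+0.055)/1.055)^2.4 ≈ 0.87962
  L2 = 0.2126×0.11193 + 0.7152×0.04817 + 0.0722×0.87962 ≈ 0.12176
Lighter = 0.12176, Darker = 0.11400
Ratio = (L_lighter + 0.05) / (L_darker + 0.05)
Ratio = (0.12176 + 0.05) / (0.11400 + 0.05) = 0.17176 / 0.16400 ≈ 1.0473
Ratio ≈ 1.05:1


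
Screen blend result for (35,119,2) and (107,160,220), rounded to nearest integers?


Screen: C = 255 - (255-A)×(255-B)/255, rounded to nearest integer
R: 255 - (255-35)×(255-107)/255 = 255 - 32560/255 ≈ 255 - 127.686 = 127.314 → 127
G: 255 - (255-119)×(255-160)/255 = 255 - 12920/255 ≈ 255 - 50.667 = 204.333 → 204
B: 255 - (255-2)×(255-220)/255 = 255 - 8855/255 ≈ 255 - 34.725 = 220.275 → 220
= RGB(127, 204, 220)


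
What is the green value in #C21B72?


Color: #C21B72
R = C2 = 194
G = 1B = 27
B = 72 = 114
Green = 27


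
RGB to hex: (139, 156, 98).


R = 139 → 8B (hex)
G = 156 → 9C (hex)
B = 98 → 62 (hex)
Hex = #8B9C62


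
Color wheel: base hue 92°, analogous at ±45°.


Base hue: 92°
Left analog: (92 - 45) mod 360 = 47°
Right analog: (92 + 45) mod 360 = 137°
Analogous hues = 47° and 137°


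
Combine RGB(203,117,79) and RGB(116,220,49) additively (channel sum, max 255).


Additive: each channel = min(255, C₁+C₂)
R: 203+116 = 319 → 255
G: 117+220 = 337 → 255
B: 79+49 = 128 → 128
= RGB(255, 255, 128)


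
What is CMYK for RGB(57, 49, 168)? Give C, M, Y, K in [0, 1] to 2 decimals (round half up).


R'=57/255≈0.2235, G'=49/255≈0.1922, B'=168/255≈0.6588
K = 1 - max(R',G',B') = 1 - 168/255 = 87/255 = 0.34117… → 0.34
(1-R'-K)/(1-K) simplifies to (max-R)/max with max = 168:
C = (168-57)/168 = 111/168 = 0.66071… → 0.66
M = (168-49)/168 = 119/168 = 0.70833… → 0.71
Y = (168-168)/168 = 0/168 = 0 → 0.00
= CMYK(0.66, 0.71, 0.00, 0.34)


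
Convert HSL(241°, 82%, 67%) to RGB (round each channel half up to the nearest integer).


H=241°, S=0.82, L=0.67
C = (1-|2L-1|)×S = (1-|0.34|)×0.82 = 0.5412
H' = H/60 = 241/60 ≈ 4.0167; X = C×(1-|H' mod 2 - 1|) = 0.00902
m = L - C/2 = 0.67 - 0.2706 = 0.3994
Sector ⌊H'⌋ = 4 → (R',G',B') = (0.00902, 0.0, 0.5412)
RGB = ((R'+m)×255, (G'+m)×255, (B'+m)×255) = (104.1471, 101.847, 239.853)
Round half up → RGB(104, 102, 240)


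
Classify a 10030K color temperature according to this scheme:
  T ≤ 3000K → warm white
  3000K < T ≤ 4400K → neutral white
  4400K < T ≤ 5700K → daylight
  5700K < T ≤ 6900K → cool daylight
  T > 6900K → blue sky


Temperature: 10030K
10030K > 6900K → blue sky
Classification: blue sky


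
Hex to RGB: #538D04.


53 → 83 (R)
8D → 141 (G)
04 → 4 (B)
= RGB(83, 141, 4)


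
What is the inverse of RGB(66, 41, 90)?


Invert: (255-R, 255-G, 255-B)
R: 255-66 = 189
G: 255-41 = 214
B: 255-90 = 165
= RGB(189, 214, 165)


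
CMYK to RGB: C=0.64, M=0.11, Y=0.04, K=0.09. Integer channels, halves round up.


R = 255 × (1-C) × (1-K) = 255 × 0.36 × 0.91 = 83.538 → 84
G = 255 × (1-M) × (1-K) = 255 × 0.89 × 0.91 = 206.5245 → 207
B = 255 × (1-Y) × (1-K) = 255 × 0.96 × 0.91 = 222.768 → 223
= RGB(84, 207, 223)


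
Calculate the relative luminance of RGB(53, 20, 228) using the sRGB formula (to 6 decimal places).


Linearize each channel (sRGB transfer function): c = v/255; c_lin = c/12.92 if c ≤ 0.04045, else ((c+0.055)/1.055)^2.4
  R: 53/255 ≈ 0.207843 > 0.04045 → ((0.207843+0.055)/1.055)^2.4 ≈ 0.035601
  G: 20/255 ≈ 0.078431 > 0.04045 → ((0.078431+0.055)/1.055)^2.4 ≈ 0.006995
  B: 228/255 ≈ 0.894118 > 0.04045 → ((0.894118+0.055)/1.055)^2.4 ≈ 0.775822
R_lin = 0.035601, G_lin = 0.006995, B_lin = 0.775822
L = 0.2126×R + 0.7152×G + 0.0722×B
L = 0.2126×0.035601 + 0.7152×0.006995 + 0.0722×0.775822
L ≈ 0.068586


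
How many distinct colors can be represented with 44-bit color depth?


Colors = 2^bits = 2^44
= 17,592,186,044,416 colors


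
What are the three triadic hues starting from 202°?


Triadic: equally spaced at 120° intervals
H1 = 202°
H2 = (202 + 120) mod 360 = 322°
H3 = (202 + 240) mod 360 = 82°
Triadic = 202°, 322°, 82°


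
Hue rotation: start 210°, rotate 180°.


New hue = (H + rotation) mod 360
New hue = (210 + 180) mod 360
= 390 mod 360
= 30°


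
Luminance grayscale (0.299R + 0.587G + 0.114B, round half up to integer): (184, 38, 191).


Gray = 0.299×R + 0.587×G + 0.114×B
Gray = 0.299×184 + 0.587×38 + 0.114×191
Gray = 55.016 + 22.306 + 21.774
Gray = 99.096 → round half up → 99
Gray = 99


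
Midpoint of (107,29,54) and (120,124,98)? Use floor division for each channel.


Midpoint: each channel = ⌊(C₁+C₂)/2⌋
R: ⌊(107+120)/2⌋ = 113
G: ⌊(29+124)/2⌋ = 76
B: ⌊(54+98)/2⌋ = 76
= RGB(113, 76, 76)


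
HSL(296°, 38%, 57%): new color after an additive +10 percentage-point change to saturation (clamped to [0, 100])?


Original S = 38%
Adjustment = +10 percentage points
New S = 38 + (10) = 48
Clamp to [0, 100] → 48
= HSL(296°, 48%, 57%)


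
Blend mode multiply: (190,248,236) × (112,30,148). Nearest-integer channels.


Multiply: C = A×B/255, rounded to nearest integer
R: 190×112/255 = 21280/255 ≈ 83.451 → 83
G: 248×30/255 = 7440/255 ≈ 29.176 → 29
B: 236×148/255 = 34928/255 ≈ 136.973 → 137
= RGB(83, 29, 137)


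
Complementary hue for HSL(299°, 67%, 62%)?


Complement = opposite side of color wheel = hue + 180°
H' = (299 + 180) mod 360 = 119°
S and L unchanged.
= HSL(119°, 67%, 62%)


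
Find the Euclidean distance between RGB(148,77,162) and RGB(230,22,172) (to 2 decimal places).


d = √[(R₁-R₂)² + (G₁-G₂)² + (B₁-B₂)²]
d = √[(148-230)² + (77-22)² + (162-172)²]
d = √[6724 + 3025 + 100]
d = √9849
d ≈ 99.24


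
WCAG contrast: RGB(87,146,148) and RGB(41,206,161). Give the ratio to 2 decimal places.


Linearize each sRGB channel c=v/255: c/12.92 if c ≤ 0.04045 else ((c+0.055)/1.055)^2.4
L = 0.2126×R_lin + 0.7152×G_lin + 0.0722×B_lin
Color 1 (87,146,148):
  R=87: 87/255≈0.3412 > 0.04045 → ((0.3412+0.055)/1.055)^2.4 ≈ 0.09531
  G=146: 146/255≈0.5725 > 0.04045 → ((0.5725+0.055)/1.055)^2.4 ≈ 0.28744
  B=148: 148/255≈0.5804 > 0.04045 → ((0.5804+0.055)/1.055)^2.4 ≈ 0.29614
  L1 = 0.2126×0.09531 + 0.7152×0.28744 + 0.0722×0.29614 ≈ 0.24722
Color 2 (41,206,161):
  R=41: 41/255≈0.1608 > 0.04045 → ((0.1608+0.055)/1.055)^2.4 ≈ 0.02217
  G=206: 206/255≈0.8078 > 0.04045 → ((0.8078+0.055)/1.055)^2.4 ≈ 0.61721
  B=161: 161/255≈0.6314 > 0.04045 → ((0.6314+0.055)/1.055)^2.4 ≈ 0.35640
  L2 = 0.2126×0.02217 + 0.7152×0.61721 + 0.0722×0.35640 ≈ 0.47187
Lighter = 0.47187, Darker = 0.24722
Ratio = (L_lighter + 0.05) / (L_darker + 0.05)
Ratio = (0.47187 + 0.05) / (0.24722 + 0.05) = 0.52187 / 0.29722 ≈ 1.7558
Ratio ≈ 1.76:1


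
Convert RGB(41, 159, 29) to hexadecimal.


R = 41 → 29 (hex)
G = 159 → 9F (hex)
B = 29 → 1D (hex)
Hex = #299F1D


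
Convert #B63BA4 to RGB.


B6 → 182 (R)
3B → 59 (G)
A4 → 164 (B)
= RGB(182, 59, 164)


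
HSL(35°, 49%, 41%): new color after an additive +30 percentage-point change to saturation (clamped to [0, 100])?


Original S = 49%
Adjustment = +30 percentage points
New S = 49 + (30) = 79
Clamp to [0, 100] → 79
= HSL(35°, 79%, 41%)


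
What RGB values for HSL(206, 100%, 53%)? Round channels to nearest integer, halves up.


H=206°, S=1.00, L=0.53
C = (1-|2L-1|)×S = (1-|0.06|)×1.00 = 0.94
H' = H/60 = 206/60 ≈ 3.4333; X = C×(1-|H' mod 2 - 1|) ≈ 0.5327
m = L - C/2 = 0.53 - 0.47 = 0.06
Sector ⌊H'⌋ = 3 → (R',G',B') = (0.0, ≈0.5327, 0.94)
RGB = ((R'+m)×255, (G'+m)×255, (B'+m)×255) = (15.3, 151.13, 255.0)
Round half up → RGB(15, 151, 255)


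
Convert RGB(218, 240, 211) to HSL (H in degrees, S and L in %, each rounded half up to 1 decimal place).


Normalize: R'=218/255≈0.8549, G'=240/255≈0.9412, B'=211/255≈0.8275
Max=240/255, Min=211/255, Δ=Max-Min=29/255
L = (Max+Min)/2 = (240+211)/510 = 451/510 = 0.88431… → L = 88.4%
L > 0.5 → S = Δ/(2-Max-Min) = 29/(510-240-211) = 29/59 = 0.49152… → S = 49.2%
(the 1/255 factors cancel in S and H, so raw channel differences can be used)
Max is G' → H = 60 × ((B-R)/Δ + 2) = 60 × ((211-218)/29 + 2)
  -7/29 + 2 = -0.2413… + 2 = 1.7586…
  H = 60 × 1.7586… = 105.517…° → H = 105.5°
= HSL(105.5°, 49.2%, 88.4%)


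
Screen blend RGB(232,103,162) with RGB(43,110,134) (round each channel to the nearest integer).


Screen: C = 255 - (255-A)×(255-B)/255, rounded to nearest integer
R: 255 - (255-232)×(255-43)/255 = 255 - 4876/255 ≈ 255 - 19.122 = 235.878 → 236
G: 255 - (255-103)×(255-110)/255 = 255 - 22040/255 ≈ 255 - 86.431 = 168.569 → 169
B: 255 - (255-162)×(255-134)/255 = 255 - 11253/255 ≈ 255 - 44.129 = 210.871 → 211
= RGB(236, 169, 211)


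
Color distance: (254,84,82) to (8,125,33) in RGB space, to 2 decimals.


d = √[(R₁-R₂)² + (G₁-G₂)² + (B₁-B₂)²]
d = √[(254-8)² + (84-125)² + (82-33)²]
d = √[60516 + 1681 + 2401]
d = √64598
d ≈ 254.16


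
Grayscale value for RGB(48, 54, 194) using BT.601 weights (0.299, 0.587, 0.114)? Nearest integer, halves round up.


Gray = 0.299×R + 0.587×G + 0.114×B
Gray = 0.299×48 + 0.587×54 + 0.114×194
Gray = 14.352 + 31.698 + 22.116
Gray = 68.166 → round half up → 68
Gray = 68


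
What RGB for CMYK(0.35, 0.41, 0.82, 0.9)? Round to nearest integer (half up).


R = 255 × (1-C) × (1-K) = 255 × 0.65 × 0.10 = 16.575 → 17
G = 255 × (1-M) × (1-K) = 255 × 0.59 × 0.10 = 15.045 → 15
B = 255 × (1-Y) × (1-K) = 255 × 0.18 × 0.10 = 4.59 → 5
= RGB(17, 15, 5)


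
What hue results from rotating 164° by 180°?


New hue = (H + rotation) mod 360
New hue = (164 + 180) mod 360
= 344 mod 360
= 344°


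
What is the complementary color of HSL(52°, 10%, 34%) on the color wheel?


Complement = opposite side of color wheel = hue + 180°
H' = (52 + 180) mod 360 = 232°
S and L unchanged.
= HSL(232°, 10%, 34%)


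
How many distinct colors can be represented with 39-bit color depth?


Colors = 2^bits = 2^39
= 549,755,813,888 colors


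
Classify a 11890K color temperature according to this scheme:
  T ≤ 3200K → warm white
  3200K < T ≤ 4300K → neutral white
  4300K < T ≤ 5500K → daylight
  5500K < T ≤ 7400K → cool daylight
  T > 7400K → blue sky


Temperature: 11890K
11890K > 7400K → blue sky
Classification: blue sky


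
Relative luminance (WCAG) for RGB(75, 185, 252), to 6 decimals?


Linearize each channel (sRGB transfer function): c = v/255; c_lin = c/12.92 if c ≤ 0.04045, else ((c+0.055)/1.055)^2.4
  R: 75/255 ≈ 0.294118 > 0.04045 → ((0.294118+0.055)/1.055)^2.4 ≈ 0.070360
  G: 185/255 ≈ 0.725490 > 0.04045 → ((0.725490+0.055)/1.055)^2.4 ≈ 0.485150
  B: 252/255 ≈ 0.988235 > 0.04045 → ((0.988235+0.055)/1.055)^2.4 ≈ 0.973445
R_lin = 0.070360, G_lin = 0.485150, B_lin = 0.973445
L = 0.2126×R + 0.7152×G + 0.0722×B
L = 0.2126×0.070360 + 0.7152×0.485150 + 0.0722×0.973445
L ≈ 0.432221


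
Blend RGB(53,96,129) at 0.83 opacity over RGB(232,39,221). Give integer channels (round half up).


C = α×F + (1-α)×B, with 1-α = 0.17
R: 0.83×53 + 0.17×232 = 43.99 + 39.44 = 83.43 → 83
G: 0.83×96 + 0.17×39 = 79.68 + 6.63 = 86.31 → 86
B: 0.83×129 + 0.17×221 = 107.07 + 37.57 = 144.64 → 145
= RGB(83, 86, 145)


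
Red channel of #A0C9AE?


Color: #A0C9AE
R = A0 = 160
G = C9 = 201
B = AE = 174
Red = 160


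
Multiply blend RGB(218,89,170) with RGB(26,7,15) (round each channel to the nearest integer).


Multiply: C = A×B/255, rounded to nearest integer
R: 218×26/255 = 5668/255 ≈ 22.227 → 22
G: 89×7/255 = 623/255 ≈ 2.443 → 2
B: 170×15/255 = 2550/255 ≈ 10.000 → 10
= RGB(22, 2, 10)


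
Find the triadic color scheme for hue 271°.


Triadic: equally spaced at 120° intervals
H1 = 271°
H2 = (271 + 120) mod 360 = 31°
H3 = (271 + 240) mod 360 = 151°
Triadic = 271°, 31°, 151°


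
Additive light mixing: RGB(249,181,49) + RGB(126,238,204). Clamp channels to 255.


Additive: each channel = min(255, C₁+C₂)
R: 249+126 = 375 → 255
G: 181+238 = 419 → 255
B: 49+204 = 253 → 253
= RGB(255, 255, 253)


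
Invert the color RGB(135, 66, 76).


Invert: (255-R, 255-G, 255-B)
R: 255-135 = 120
G: 255-66 = 189
B: 255-76 = 179
= RGB(120, 189, 179)


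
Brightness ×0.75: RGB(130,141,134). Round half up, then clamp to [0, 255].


Multiply each channel by 0.75, round half up, clamp to [0, 255]
R: 130×0.75 = 97.5 → round → 98
G: 141×0.75 = 105.75 → round → 106
B: 134×0.75 = 100.5 → round → 101
= RGB(98, 106, 101)


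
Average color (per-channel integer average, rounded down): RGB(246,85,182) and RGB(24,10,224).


Midpoint: each channel = ⌊(C₁+C₂)/2⌋
R: ⌊(246+24)/2⌋ = 135
G: ⌊(85+10)/2⌋ = 47
B: ⌊(182+224)/2⌋ = 203
= RGB(135, 47, 203)


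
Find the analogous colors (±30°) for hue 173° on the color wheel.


Base hue: 173°
Left analog: (173 - 30) mod 360 = 143°
Right analog: (173 + 30) mod 360 = 203°
Analogous hues = 143° and 203°


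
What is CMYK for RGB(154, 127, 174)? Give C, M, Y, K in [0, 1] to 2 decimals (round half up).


R'=154/255≈0.6039, G'=127/255≈0.4980, B'=174/255≈0.6824
K = 1 - max(R',G',B') = 1 - 174/255 = 81/255 = 0.31764… → 0.32
(1-R'-K)/(1-K) simplifies to (max-R)/max with max = 174:
C = (174-154)/174 = 20/174 = 0.11494… → 0.11
M = (174-127)/174 = 47/174 = 0.27011… → 0.27
Y = (174-174)/174 = 0/174 = 0 → 0.00
= CMYK(0.11, 0.27, 0.00, 0.32)


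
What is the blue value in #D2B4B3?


Color: #D2B4B3
R = D2 = 210
G = B4 = 180
B = B3 = 179
Blue = 179


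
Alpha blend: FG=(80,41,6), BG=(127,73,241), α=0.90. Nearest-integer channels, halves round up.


C = α×F + (1-α)×B, with 1-α = 0.10
R: 0.90×80 + 0.10×127 = 72.00 + 12.70 = 84.70 → 85
G: 0.90×41 + 0.10×73 = 36.90 + 7.30 = 44.20 → 44
B: 0.90×6 + 0.10×241 = 5.40 + 24.10 = 29.50 → 30
= RGB(85, 44, 30)


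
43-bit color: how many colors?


Colors = 2^bits = 2^43
= 8,796,093,022,208 colors


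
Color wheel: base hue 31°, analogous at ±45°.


Base hue: 31°
Left analog: (31 - 45) mod 360 = 346°
Right analog: (31 + 45) mod 360 = 76°
Analogous hues = 346° and 76°


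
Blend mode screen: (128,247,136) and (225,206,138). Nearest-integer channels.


Screen: C = 255 - (255-A)×(255-B)/255, rounded to nearest integer
R: 255 - (255-128)×(255-225)/255 = 255 - 3810/255 ≈ 255 - 14.941 = 240.059 → 240
G: 255 - (255-247)×(255-206)/255 = 255 - 392/255 ≈ 255 - 1.537 = 253.463 → 253
B: 255 - (255-136)×(255-138)/255 = 255 - 13923/255 ≈ 255 - 54.600 = 200.400 → 200
= RGB(240, 253, 200)


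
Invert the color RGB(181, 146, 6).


Invert: (255-R, 255-G, 255-B)
R: 255-181 = 74
G: 255-146 = 109
B: 255-6 = 249
= RGB(74, 109, 249)


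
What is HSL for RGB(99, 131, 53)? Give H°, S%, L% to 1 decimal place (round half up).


Normalize: R'=99/255≈0.3882, G'=131/255≈0.5137, B'=53/255≈0.2078
Max=131/255, Min=53/255, Δ=Max-Min=78/255
L = (Max+Min)/2 = (131+53)/510 = 184/510 = 0.36078… → L = 36.1%
L ≤ 0.5 → S = Δ/(Max+Min) = 78/(131+53) = 78/184 = 0.42391… → S = 42.4%
(the 1/255 factors cancel in S and H, so raw channel differences can be used)
Max is G' → H = 60 × ((B-R)/Δ + 2) = 60 × ((53-99)/78 + 2)
  -46/78 + 2 = -0.5897… + 2 = 1.4102…
  H = 60 × 1.4102… = 84.615…° → H = 84.6°
= HSL(84.6°, 42.4%, 36.1%)


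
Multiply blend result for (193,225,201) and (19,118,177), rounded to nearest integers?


Multiply: C = A×B/255, rounded to nearest integer
R: 193×19/255 = 3667/255 ≈ 14.380 → 14
G: 225×118/255 = 26550/255 ≈ 104.118 → 104
B: 201×177/255 = 35577/255 ≈ 139.518 → 140
= RGB(14, 104, 140)


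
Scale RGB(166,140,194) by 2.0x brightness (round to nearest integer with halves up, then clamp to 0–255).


Multiply each channel by 2.0, round half up, clamp to [0, 255]
R: 166×2.0 = 332 → clamp → 255
G: 140×2.0 = 280 → clamp → 255
B: 194×2.0 = 388 → clamp → 255
= RGB(255, 255, 255)


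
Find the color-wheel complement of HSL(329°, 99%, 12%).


Complement = opposite side of color wheel = hue + 180°
H' = (329 + 180) mod 360 = 149°
S and L unchanged.
= HSL(149°, 99%, 12%)


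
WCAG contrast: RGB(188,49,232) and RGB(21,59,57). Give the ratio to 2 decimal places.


Linearize each sRGB channel c=v/255: c/12.92 if c ≤ 0.04045 else ((c+0.055)/1.055)^2.4
L = 0.2126×R_lin + 0.7152×G_lin + 0.0722×B_lin
Color 1 (188,49,232):
  R=188: 188/255≈0.7373 > 0.04045 → ((0.7373+0.055)/1.055)^2.4 ≈ 0.50289
  G=49: 49/255≈0.1922 > 0.04045 → ((0.1922+0.055)/1.055)^2.4 ≈ 0.03071
  B=232: 232/255≈0.9098 > 0.04045 → ((0.9098+0.055)/1.055)^2.4 ≈ 0.80695
  L1 = 0.2126×0.50289 + 0.7152×0.03071 + 0.0722×0.80695 ≈ 0.18714
Color 2 (21,59,57):
  R=21: 21/255≈0.0824 > 0.04045 → ((0.0824+0.055)/1.055)^2.4 ≈ 0.00750
  G=59: 59/255≈0.2314 > 0.04045 → ((0.2314+0.055)/1.055)^2.4 ≈ 0.04374
  B=57: 57/255≈0.2235 > 0.04045 → ((0.2235+0.055)/1.055)^2.4 ≈ 0.04092
  L2 = 0.2126×0.00750 + 0.7152×0.04374 + 0.0722×0.04092 ≈ 0.03583
Lighter = 0.18714, Darker = 0.03583
Ratio = (L_lighter + 0.05) / (L_darker + 0.05)
Ratio = (0.18714 + 0.05) / (0.03583 + 0.05) = 0.23714 / 0.08583 ≈ 2.7630
Ratio ≈ 2.76:1


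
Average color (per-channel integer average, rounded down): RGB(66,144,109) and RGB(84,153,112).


Midpoint: each channel = ⌊(C₁+C₂)/2⌋
R: ⌊(66+84)/2⌋ = 75
G: ⌊(144+153)/2⌋ = 148
B: ⌊(109+112)/2⌋ = 110
= RGB(75, 148, 110)


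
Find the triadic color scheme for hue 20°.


Triadic: equally spaced at 120° intervals
H1 = 20°
H2 = (20 + 120) mod 360 = 140°
H3 = (20 + 240) mod 360 = 260°
Triadic = 20°, 140°, 260°


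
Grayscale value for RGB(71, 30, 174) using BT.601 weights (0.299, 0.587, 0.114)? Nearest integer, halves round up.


Gray = 0.299×R + 0.587×G + 0.114×B
Gray = 0.299×71 + 0.587×30 + 0.114×174
Gray = 21.229 + 17.610 + 19.836
Gray = 58.675 → round half up → 59
Gray = 59


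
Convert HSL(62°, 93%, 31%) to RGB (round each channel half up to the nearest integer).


H=62°, S=0.93, L=0.31
C = (1-|2L-1|)×S = (1-|-0.38|)×0.93 = 0.5766
H' = H/60 = 62/60 ≈ 1.0333; X = C×(1-|H' mod 2 - 1|) = 0.55738
m = L - C/2 = 0.31 - 0.2883 = 0.0217
Sector ⌊H'⌋ = 1 → (R',G',B') = (0.55738, 0.5766, 0.0)
RGB = ((R'+m)×255, (G'+m)×255, (B'+m)×255) = (147.6654, 152.5665, 5.5335)
Round half up → RGB(148, 153, 6)
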